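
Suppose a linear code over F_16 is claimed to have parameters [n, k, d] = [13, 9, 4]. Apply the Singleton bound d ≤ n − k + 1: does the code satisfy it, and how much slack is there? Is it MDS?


Singleton RHS = n − k + 1 = 5, slack = 1, bound satisfied, not MDS.

Singleton bound: d ≤ n − k + 1.
Here n = 13, k = 9, so n − k + 1 = 5.
Given d = 4, check d ≤ 5: YES.
Slack = (n − k + 1) − d = 1.
The code is NOT MDS (slack = 1 > 0).
Description: the claimed parameters are [13, 9, 4]_16; such a code would be non-MDS.


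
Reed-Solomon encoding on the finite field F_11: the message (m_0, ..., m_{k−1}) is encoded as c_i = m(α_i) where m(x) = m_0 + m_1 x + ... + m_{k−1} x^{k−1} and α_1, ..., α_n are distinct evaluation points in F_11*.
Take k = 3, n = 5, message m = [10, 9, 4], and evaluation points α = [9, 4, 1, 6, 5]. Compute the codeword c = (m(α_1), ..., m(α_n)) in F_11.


c = [8, 0, 1, 10, 1]

Message polynomial: m(x) = 10 + 9·x + 4·x^2 (mod 11).
For each evaluation point α_i, compute m(α_i) mod 11:
  α_1 = 9: Horner steps 4 → 1 → 8, so m(9) = 8.
  α_2 = 4: Horner steps 4 → 3 → 0, so m(4) = 0.
  α_3 = 1: Horner steps 4 → 2 → 1, so m(1) = 1.
  α_4 = 6: Horner steps 4 → 0 → 10, so m(6) = 10.
  α_5 = 5: Horner steps 4 → 7 → 1, so m(5) = 1.
Codeword c = [8, 0, 1, 10, 1] ∈ F_11^5.


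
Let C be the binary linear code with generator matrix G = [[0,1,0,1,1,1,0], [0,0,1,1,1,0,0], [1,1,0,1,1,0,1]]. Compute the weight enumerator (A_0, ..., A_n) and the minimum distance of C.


Weight distribution: A_0 = 1, A_3 = 3, A_4 = 2, A_5 = 1, A_6 = 1. Minimum distance d = 3.

Enumerate all 2^3 = 8 messages m ∈ F_2^3.
For each, compute codeword c = mG in F_2^7, then tally its weight.
  m = 000 → c = 0000000, weight = 0.
  m = 100 → c = 0101110, weight = 4.
  m = 010 → c = 0011100, weight = 3.
  m = 110 → c = 0110010, weight = 3.
  m = 001 → c = 1101101, weight = 5.
  m = 101 → c = 1000011, weight = 3.
  m = 011 → c = 1110001, weight = 4.
  m = 111 → c = 1011111, weight = 6.
Tally weights:
  weight 0: 1 codewords.
  weight 3: 3 codewords.
  weight 4: 2 codewords.
  weight 5: 1 codewords.
  weight 6: 1 codewords.
Minimum distance d = smallest w > 0 with A_w > 0 = 3.
Sanity: Σ A_w = 8 = 2^3 = 8 ✓.


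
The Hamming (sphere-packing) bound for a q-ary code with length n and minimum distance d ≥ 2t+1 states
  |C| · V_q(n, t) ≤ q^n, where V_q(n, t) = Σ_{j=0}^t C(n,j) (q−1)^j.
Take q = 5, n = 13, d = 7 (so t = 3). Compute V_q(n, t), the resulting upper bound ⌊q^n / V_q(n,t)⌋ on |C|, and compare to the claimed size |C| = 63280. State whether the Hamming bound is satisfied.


V_q(n, t) = 19605, q^n = 1220703125, Hamming bound = 62264, |C| = 63280 > bound (violated).

Step 1: Compute V_q(n, t) = Σ_{j=0}^3 C(n, j) (q−1)^j.
  j = 0: C(13,0)·(4)^0 = 1·1 = 1.
  j = 1: C(13,1)·(4)^1 = 13·4 = 52.
  j = 2: C(13,2)·(4)^2 = 78·16 = 1248.
  j = 3: C(13,3)·(4)^3 = 286·64 = 18304.
  V_q(n, t) = 1 + 52 + 1248 + 18304 = 19605.
Step 2: q^n = 5^13 = 1220703125.
Step 3: Hamming bound ⌊q^n / V_q(n,t)⌋ = ⌊1220703125/19605⌋ = 62264.
Step 4: Compare |C| = 63280 to 62264: violated.
The claimed |C| lies above the Hamming bound, so no 5-ary code of length 13 with d ≥ 7 can have 63280 codewords.


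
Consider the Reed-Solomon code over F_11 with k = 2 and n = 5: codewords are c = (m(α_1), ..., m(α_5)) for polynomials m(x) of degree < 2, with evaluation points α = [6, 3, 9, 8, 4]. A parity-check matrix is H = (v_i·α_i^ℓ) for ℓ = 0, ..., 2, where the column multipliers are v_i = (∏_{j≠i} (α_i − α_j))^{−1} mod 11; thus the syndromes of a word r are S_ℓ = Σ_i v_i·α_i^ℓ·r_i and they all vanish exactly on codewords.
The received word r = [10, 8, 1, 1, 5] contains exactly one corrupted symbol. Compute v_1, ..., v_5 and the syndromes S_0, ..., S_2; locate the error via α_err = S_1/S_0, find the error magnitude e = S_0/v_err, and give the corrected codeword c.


S = (2, 5, 7), error at position 4, error magnitude e = 8, c = [10, 8, 1, 4, 5].

Step 1: column multipliers v_i = (∏_{j≠i}(α_i − α_j))^{−1} mod 11.
  i = 1 (α = 6): (6−3)(6−9)(6−8)(6−4) = 3·(−3)·(−2)·2 = 36 ≡ 3, so v_1 = 3^{−1} = 4 (mod 11).
  i = 2 (α = 3): (3−6)(3−9)(3−8)(3−4) = (−3)·(−6)·(−5)·(−1) = 90 ≡ 2, so v_2 = 2^{−1} = 6 (mod 11).
  i = 3 (α = 9): (9−6)(9−3)(9−8)(9−4) = 3·6·1·5 = 90 ≡ 2, so v_3 = 2^{−1} = 6 (mod 11).
  i = 4 (α = 8): (8−6)(8−3)(8−9)(8−4) = 2·5·(−1)·4 = −40 ≡ 4, so v_4 = 4^{−1} = 3 (mod 11).
  i = 5 (α = 4): (4−6)(4−3)(4−9)(4−8) = (−2)·1·(−5)·(−4) = −40 ≡ 4, so v_5 = 4^{−1} = 3 (mod 11).
  v = [4, 6, 6, 3, 3].
Step 2: syndromes of r = [10, 8, 1, 1, 5] (all sums mod 11).
  S_0 = Σ v_i r_i = 4·10 + 6·8 + 6·1 + 3·1 + 3·5 = 112 ≡ 2.
  S_1 = Σ v_i α_i r_i = 4·6·10 + 6·3·8 + 6·9·1 + 3·8·1 + 3·4·5 = 522 ≡ 5.
  α_i^2 mod 11 = [3, 9, 4, 9, 5].
  S_2 = Σ v_i α_i^2 r_i = 4·3·10 + 6·9·8 + 6·4·1 + 3·9·1 + 3·5·5 = 678 ≡ 7.
  S = (2, 5, 7) ≠ 0, so r is not a codeword (an error is present).
Step 3: locate the error. For a single error e at position i, S_ℓ = v_i·e·α_i^ℓ, so α_err = S_1/S_0.
  S_0^{−1} = 2^{−1} = 6 (mod 11), so α_err = 5·6 = 30 ≡ 8 = α_4. Error position i = 4.
  Consistency check: S_2/S_1 = 7·9 = 63 ≡ 8 = α_err ✓ (single-error assumption holds).
Step 4: error magnitude e = S_0/v_4 = S_0·∏_{j≠4}(α_4 − α_j) = 2·4 = 8 ≡ 8 (mod 11).
Step 5: correct position 4: c_4 = r_4 − e = 1 − 8 ≡ 4 (mod 11). Hence c = [10, 8, 1, 4, 5].
  Check: interpolating c through the α_i gives m(x) = 6 + 8·x (degree < 2) with m(α_i) = c_i for every i, so c is indeed a codeword.


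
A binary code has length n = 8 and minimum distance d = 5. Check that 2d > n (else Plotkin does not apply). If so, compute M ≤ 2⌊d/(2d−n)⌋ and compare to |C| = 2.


Plotkin bound M ≤ 4; given |C| = 2 ≤ bound (satisfied).

Check applicability: 2d = 10, n = 8.
2d − n = 2 > 0, so Plotkin applies.
Compute d/(2d−n) = 5/2 ≈ 2.5000.
⌊d/(2d−n)⌋ = 2.
Plotkin bound: M ≤ 2·2 = 4.
Given |C| = 2, check: satisfied.
This |C| is below the Plotkin bound.


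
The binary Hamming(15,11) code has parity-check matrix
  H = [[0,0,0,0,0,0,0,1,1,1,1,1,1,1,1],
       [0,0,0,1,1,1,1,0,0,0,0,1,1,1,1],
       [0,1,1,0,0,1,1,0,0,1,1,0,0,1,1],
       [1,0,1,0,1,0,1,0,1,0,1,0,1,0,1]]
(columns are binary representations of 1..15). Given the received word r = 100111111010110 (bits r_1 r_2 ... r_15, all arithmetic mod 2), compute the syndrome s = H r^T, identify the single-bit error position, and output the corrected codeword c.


s = (1, 0, 0, 0)^T, error position = 8, corrected codeword c = 100111101010110

Compute s = H r^T mod 2 one row at a time:
  s_1 = 1 + 1 + 0 + 1 + 0 + 1 + 1 + 0 = 5 ≡ 1 (mod 2).
  s_2 = 1 + 1 + 1 + 1 + 0 + 1 + 1 + 0 = 6 ≡ 0 (mod 2).
  s_3 = 0 + 0 + 1 + 1 + 0 + 1 + 1 + 0 = 4 ≡ 0 (mod 2).
  s_4 = 1 + 0 + 1 + 1 + 1 + 1 + 1 + 0 = 6 ≡ 0 (mod 2).
s = (1, 0, 0, 0)^T — this equals column 8 of H (binary 1000), so error is at position 8.
Correct: flip bit 8 of r = 100111111010110 to get c = 100111101010110.


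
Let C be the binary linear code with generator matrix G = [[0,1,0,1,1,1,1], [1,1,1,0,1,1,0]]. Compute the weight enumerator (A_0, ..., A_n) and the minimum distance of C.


Weight distribution: A_0 = 1, A_4 = 1, A_5 = 2. Minimum distance d = 4.

Enumerate all 2^2 = 4 messages m ∈ F_2^2.
For each, compute codeword c = mG in F_2^7, then tally its weight.
  m = 00 → c = 0000000, weight = 0.
  m = 10 → c = 0101111, weight = 5.
  m = 01 → c = 1110110, weight = 5.
  m = 11 → c = 1011001, weight = 4.
Tally weights:
  weight 0: 1 codewords.
  weight 4: 1 codewords.
  weight 5: 2 codewords.
Minimum distance d = smallest w > 0 with A_w > 0 = 4.
Sanity: Σ A_w = 4 = 2^2 = 4 ✓.


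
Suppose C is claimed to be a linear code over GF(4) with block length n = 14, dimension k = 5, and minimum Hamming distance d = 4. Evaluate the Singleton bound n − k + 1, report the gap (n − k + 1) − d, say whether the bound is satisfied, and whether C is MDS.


Singleton RHS = n − k + 1 = 10, slack = 6, bound satisfied, not MDS.

Singleton bound: d ≤ n − k + 1.
Here n = 14, k = 5, so n − k + 1 = 10.
Given d = 4, check d ≤ 10: YES.
Slack = (n − k + 1) − d = 6.
The code is NOT MDS (slack = 6 > 0).
Description: the claimed parameters are [14, 5, 4]_4; such a code would be non-MDS.


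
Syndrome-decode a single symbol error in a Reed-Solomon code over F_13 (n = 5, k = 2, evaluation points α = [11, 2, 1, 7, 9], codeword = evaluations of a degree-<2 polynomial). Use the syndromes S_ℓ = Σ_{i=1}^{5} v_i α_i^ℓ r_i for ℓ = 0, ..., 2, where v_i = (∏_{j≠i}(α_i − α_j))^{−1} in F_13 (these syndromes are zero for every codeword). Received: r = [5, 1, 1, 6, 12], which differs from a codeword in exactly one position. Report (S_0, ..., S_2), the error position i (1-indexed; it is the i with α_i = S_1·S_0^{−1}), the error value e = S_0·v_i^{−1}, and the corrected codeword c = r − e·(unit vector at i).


S = (1, 2, 4), error at position 2, error magnitude e = 10, c = [5, 4, 1, 6, 12].

Step 1: column multipliers v_i = (∏_{j≠i}(α_i − α_j))^{−1} mod 13.
  i = 1 (α = 11): (11−2)(11−1)(11−7)(11−9) = 9·10·4·2 = 720 ≡ 5, so v_1 = 5^{−1} = 8 (mod 13).
  i = 2 (α = 2): (2−11)(2−1)(2−7)(2−9) = (−9)·1·(−5)·(−7) = −315 ≡ 10, so v_2 = 10^{−1} = 4 (mod 13).
  i = 3 (α = 1): (1−11)(1−2)(1−7)(1−9) = (−10)·(−1)·(−6)·(−8) = 480 ≡ 12, so v_3 = 12^{−1} = 12 (mod 13).
  i = 4 (α = 7): (7−11)(7−2)(7−1)(7−9) = (−4)·5·6·(−2) = 240 ≡ 6, so v_4 = 6^{−1} = 11 (mod 13).
  i = 5 (α = 9): (9−11)(9−2)(9−1)(9−7) = (−2)·7·8·2 = −224 ≡ 10, so v_5 = 10^{−1} = 4 (mod 13).
  v = [8, 4, 12, 11, 4].
Step 2: syndromes of r = [5, 1, 1, 6, 12] (all sums mod 13).
  S_0 = Σ v_i r_i = 8·5 + 4·1 + 12·1 + 11·6 + 4·12 = 170 ≡ 1.
  S_1 = Σ v_i α_i r_i = 8·11·5 + 4·2·1 + 12·1·1 + 11·7·6 + 4·9·12 = 1354 ≡ 2.
  α_i^2 mod 13 = [4, 4, 1, 10, 3].
  S_2 = Σ v_i α_i^2 r_i = 8·4·5 + 4·4·1 + 12·1·1 + 11·10·6 + 4·3·12 = 992 ≡ 4.
  S = (1, 2, 4) ≠ 0, so r is not a codeword (an error is present).
Step 3: locate the error. For a single error e at position i, S_ℓ = v_i·e·α_i^ℓ, so α_err = S_1/S_0.
  S_0^{−1} = 1^{−1} = 1 (mod 13), so α_err = 2·1 = 2 ≡ 2 = α_2. Error position i = 2.
  Consistency check: S_2/S_1 = 4·7 = 28 ≡ 2 = α_err ✓ (single-error assumption holds).
Step 4: error magnitude e = S_0/v_2 = S_0·∏_{j≠2}(α_2 − α_j) = 1·10 = 10 ≡ 10 (mod 13).
Step 5: correct position 2: c_2 = r_2 − e = 1 − 10 ≡ 4 (mod 13). Hence c = [5, 4, 1, 6, 12].
  Check: interpolating c through the α_i gives m(x) = 11 + 3·x (degree < 2) with m(α_i) = c_i for every i, so c is indeed a codeword.


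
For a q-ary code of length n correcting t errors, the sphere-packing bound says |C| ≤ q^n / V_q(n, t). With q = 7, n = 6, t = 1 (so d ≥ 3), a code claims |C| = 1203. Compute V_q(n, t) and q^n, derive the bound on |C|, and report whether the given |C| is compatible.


V_q(n, t) = 37, q^n = 117649, Hamming bound = 3179, |C| = 1203 ≤ bound (satisfied).

Step 1: Compute V_q(n, t) = Σ_{j=0}^1 C(n, j) (q−1)^j.
  j = 0: C(6,0)·(6)^0 = 1·1 = 1.
  j = 1: C(6,1)·(6)^1 = 6·6 = 36.
  V_q(n, t) = 1 + 36 = 37.
Step 2: q^n = 7^6 = 117649.
Step 3: Hamming bound ⌊q^n / V_q(n,t)⌋ = ⌊117649/37⌋ = 3179.
Step 4: Compare |C| = 1203 to 3179: satisfied.
The claimed |C| lies below the Hamming bound.


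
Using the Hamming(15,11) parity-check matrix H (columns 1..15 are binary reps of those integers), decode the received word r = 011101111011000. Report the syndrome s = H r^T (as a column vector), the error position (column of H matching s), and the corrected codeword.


s = (0, 0, 1, 0)^T, error position = 2, corrected codeword c = 001101111011000

Compute s = H r^T mod 2 one row at a time:
  s_1 = 1 + 1 + 0 + 1 + 1 + 0 + 0 + 0 = 4 ≡ 0 (mod 2).
  s_2 = 1 + 0 + 1 + 1 + 1 + 0 + 0 + 0 = 4 ≡ 0 (mod 2).
  s_3 = 1 + 1 + 1 + 1 + 0 + 1 + 0 + 0 = 5 ≡ 1 (mod 2).
  s_4 = 0 + 1 + 0 + 1 + 1 + 1 + 0 + 0 = 4 ≡ 0 (mod 2).
s = (0, 0, 1, 0)^T — this equals column 2 of H (binary 0010), so error is at position 2.
Correct: flip bit 2 of r = 011101111011000 to get c = 001101111011000.


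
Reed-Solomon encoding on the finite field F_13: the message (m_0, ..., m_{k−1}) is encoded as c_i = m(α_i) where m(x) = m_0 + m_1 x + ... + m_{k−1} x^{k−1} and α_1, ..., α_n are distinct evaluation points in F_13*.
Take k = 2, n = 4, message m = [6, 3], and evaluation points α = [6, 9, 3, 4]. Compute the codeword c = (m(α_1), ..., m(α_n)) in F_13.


c = [11, 7, 2, 5]

Message polynomial: m(x) = 6 + 3·x (mod 13).
For each evaluation point α_i, compute m(α_i) mod 13:
  α_1 = 6: Horner steps 3 → 11, so m(6) = 11.
  α_2 = 9: Horner steps 3 → 7, so m(9) = 7.
  α_3 = 3: Horner steps 3 → 2, so m(3) = 2.
  α_4 = 4: Horner steps 3 → 5, so m(4) = 5.
Codeword c = [11, 7, 2, 5] ∈ F_13^4.


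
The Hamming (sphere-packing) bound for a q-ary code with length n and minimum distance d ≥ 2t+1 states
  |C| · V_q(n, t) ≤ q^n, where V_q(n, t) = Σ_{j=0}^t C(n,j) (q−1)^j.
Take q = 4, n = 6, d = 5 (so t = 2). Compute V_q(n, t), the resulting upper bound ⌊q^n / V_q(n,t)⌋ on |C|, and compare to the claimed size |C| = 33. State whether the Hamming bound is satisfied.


V_q(n, t) = 154, q^n = 4096, Hamming bound = 26, |C| = 33 > bound (violated).

Step 1: Compute V_q(n, t) = Σ_{j=0}^2 C(n, j) (q−1)^j.
  j = 0: C(6,0)·(3)^0 = 1·1 = 1.
  j = 1: C(6,1)·(3)^1 = 6·3 = 18.
  j = 2: C(6,2)·(3)^2 = 15·9 = 135.
  V_q(n, t) = 1 + 18 + 135 = 154.
Step 2: q^n = 4^6 = 4096.
Step 3: Hamming bound ⌊q^n / V_q(n,t)⌋ = ⌊4096/154⌋ = 26.
Step 4: Compare |C| = 33 to 26: violated.
The claimed |C| lies above the Hamming bound, so no 4-ary code of length 6 with d ≥ 5 can have 33 codewords.


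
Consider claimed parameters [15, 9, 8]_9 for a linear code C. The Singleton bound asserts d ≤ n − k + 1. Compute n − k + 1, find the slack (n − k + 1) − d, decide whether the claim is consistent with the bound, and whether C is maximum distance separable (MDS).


Singleton RHS = n − k + 1 = 7, slack = -1, bound violated (no such code; not MDS).

Singleton bound: d ≤ n − k + 1.
Here n = 15, k = 9, so n − k + 1 = 7.
Given d = 8, check d ≤ 7: NO.
Slack = (n − k + 1) − d = -1.
The slack is negative: d = 8 exceeds n − k + 1 = 7 by 1, so the Singleton bound is violated and no linear [15, 9, 8]_9 code can exist. In particular it is not MDS (MDS requires d = n − k + 1 exactly).
Description: the claimed parameters are [15, 9, 8]_9; such a code would be impossible (violates the Singleton bound).


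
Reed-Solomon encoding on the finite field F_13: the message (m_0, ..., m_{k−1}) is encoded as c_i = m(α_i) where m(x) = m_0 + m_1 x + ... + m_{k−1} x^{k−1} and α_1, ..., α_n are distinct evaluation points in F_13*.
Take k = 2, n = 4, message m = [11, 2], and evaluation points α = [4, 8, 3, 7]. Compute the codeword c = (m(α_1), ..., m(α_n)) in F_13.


c = [6, 1, 4, 12]

Message polynomial: m(x) = 11 + 2·x (mod 13).
For each evaluation point α_i, compute m(α_i) mod 13:
  α_1 = 4: Horner steps 2 → 6, so m(4) = 6.
  α_2 = 8: Horner steps 2 → 1, so m(8) = 1.
  α_3 = 3: Horner steps 2 → 4, so m(3) = 4.
  α_4 = 7: Horner steps 2 → 12, so m(7) = 12.
Codeword c = [6, 1, 4, 12] ∈ F_13^4.


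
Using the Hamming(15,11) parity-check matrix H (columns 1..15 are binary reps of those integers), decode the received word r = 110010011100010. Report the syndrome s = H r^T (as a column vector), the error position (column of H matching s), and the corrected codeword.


s = (0, 0, 1, 1)^T, error position = 3, corrected codeword c = 111010011100010

Compute s = H r^T mod 2 one row at a time:
  s_1 = 1 + 1 + 1 + 0 + 0 + 0 + 1 + 0 = 4 ≡ 0 (mod 2).
  s_2 = 0 + 1 + 0 + 0 + 0 + 0 + 1 + 0 = 2 ≡ 0 (mod 2).
  s_3 = 1 + 0 + 0 + 0 + 1 + 0 + 1 + 0 = 3 ≡ 1 (mod 2).
  s_4 = 1 + 0 + 1 + 0 + 1 + 0 + 0 + 0 = 3 ≡ 1 (mod 2).
s = (0, 0, 1, 1)^T — this equals column 3 of H (binary 0011), so error is at position 3.
Correct: flip bit 3 of r = 110010011100010 to get c = 111010011100010.


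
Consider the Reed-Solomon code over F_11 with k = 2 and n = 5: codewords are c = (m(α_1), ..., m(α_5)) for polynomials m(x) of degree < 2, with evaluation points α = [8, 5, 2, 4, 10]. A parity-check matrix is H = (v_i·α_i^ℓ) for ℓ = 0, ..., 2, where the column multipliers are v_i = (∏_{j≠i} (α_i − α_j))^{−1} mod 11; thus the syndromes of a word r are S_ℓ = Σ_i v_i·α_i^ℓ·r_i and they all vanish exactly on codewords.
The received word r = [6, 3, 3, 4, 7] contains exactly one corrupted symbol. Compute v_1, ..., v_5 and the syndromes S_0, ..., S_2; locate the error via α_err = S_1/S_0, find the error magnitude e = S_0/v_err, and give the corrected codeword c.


S = (4, 9, 1), error at position 2, error magnitude e = 4, c = [6, 10, 3, 4, 7].

Step 1: column multipliers v_i = (∏_{j≠i}(α_i − α_j))^{−1} mod 11.
  i = 1 (α = 8): (8−5)(8−2)(8−4)(8−10) = 3·6·4·(−2) = −144 ≡ 10, so v_1 = 10^{−1} = 10 (mod 11).
  i = 2 (α = 5): (5−8)(5−2)(5−4)(5−10) = (−3)·3·1·(−5) = 45 ≡ 1, so v_2 = 1^{−1} = 1 (mod 11).
  i = 3 (α = 2): (2−8)(2−5)(2−4)(2−10) = (−6)·(−3)·(−2)·(−8) = 288 ≡ 2, so v_3 = 2^{−1} = 6 (mod 11).
  i = 4 (α = 4): (4−8)(4−5)(4−2)(4−10) = (−4)·(−1)·2·(−6) = −48 ≡ 7, so v_4 = 7^{−1} = 8 (mod 11).
  i = 5 (α = 10): (10−8)(10−5)(10−2)(10−4) = 2·5·8·6 = 480 ≡ 7, so v_5 = 7^{−1} = 8 (mod 11).
  v = [10, 1, 6, 8, 8].
Step 2: syndromes of r = [6, 3, 3, 4, 7] (all sums mod 11).
  S_0 = Σ v_i r_i = 10·6 + 1·3 + 6·3 + 8·4 + 8·7 = 169 ≡ 4.
  S_1 = Σ v_i α_i r_i = 10·8·6 + 1·5·3 + 6·2·3 + 8·4·4 + 8·10·7 = 1219 ≡ 9.
  α_i^2 mod 11 = [9, 3, 4, 5, 1].
  S_2 = Σ v_i α_i^2 r_i = 10·9·6 + 1·3·3 + 6·4·3 + 8·5·4 + 8·1·7 = 837 ≡ 1.
  S = (4, 9, 1) ≠ 0, so r is not a codeword (an error is present).
Step 3: locate the error. For a single error e at position i, S_ℓ = v_i·e·α_i^ℓ, so α_err = S_1/S_0.
  S_0^{−1} = 4^{−1} = 3 (mod 11), so α_err = 9·3 = 27 ≡ 5 = α_2. Error position i = 2.
  Consistency check: S_2/S_1 = 1·5 = 5 ≡ 5 = α_err ✓ (single-error assumption holds).
Step 4: error magnitude e = S_0/v_2 = S_0·∏_{j≠2}(α_2 − α_j) = 4·1 = 4 ≡ 4 (mod 11).
Step 5: correct position 2: c_2 = r_2 − e = 3 − 4 ≡ 10 (mod 11). Hence c = [6, 10, 3, 4, 7].
  Check: interpolating c through the α_i gives m(x) = 2 + 6·x (degree < 2) with m(α_i) = c_i for every i, so c is indeed a codeword.


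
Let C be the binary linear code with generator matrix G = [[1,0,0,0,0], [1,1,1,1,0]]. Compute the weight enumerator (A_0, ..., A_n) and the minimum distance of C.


Weight distribution: A_0 = 1, A_1 = 1, A_3 = 1, A_4 = 1. Minimum distance d = 1.

Enumerate all 2^2 = 4 messages m ∈ F_2^2.
For each, compute codeword c = mG in F_2^5, then tally its weight.
  m = 00 → c = 00000, weight = 0.
  m = 10 → c = 10000, weight = 1.
  m = 01 → c = 11110, weight = 4.
  m = 11 → c = 01110, weight = 3.
Tally weights:
  weight 0: 1 codewords.
  weight 1: 1 codewords.
  weight 3: 1 codewords.
  weight 4: 1 codewords.
Minimum distance d = smallest w > 0 with A_w > 0 = 1.
Sanity: Σ A_w = 4 = 2^2 = 4 ✓.


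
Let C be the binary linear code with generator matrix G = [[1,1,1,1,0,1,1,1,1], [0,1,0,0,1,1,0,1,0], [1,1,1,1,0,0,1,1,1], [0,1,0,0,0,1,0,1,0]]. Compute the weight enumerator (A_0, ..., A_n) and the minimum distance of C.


Weight distribution: A_0 = 1, A_1 = 2, A_2 = 2, A_3 = 2, A_4 = 1, A_5 = 1, A_6 = 2, A_7 = 2, A_8 = 2, A_9 = 1. Minimum distance d = 1.

Enumerate all 2^4 = 16 messages m ∈ F_2^4.
For each, compute codeword c = mG in F_2^9, then tally its weight.
  m = 0000 → c = 000000000, weight = 0.
  m = 1000 → c = 111101111, weight = 8.
  m = 0100 → c = 010011010, weight = 4.
  m = 1100 → c = 101110101, weight = 6.
  m = 0010 → c = 111100111, weight = 7.
  m = 1010 → c = 000001000, weight = 1.
  m = 0110 → c = 101111101, weight = 7.
  m = 1110 → c = 010010010, weight = 3.
  m = 0001 → c = 010001010, weight = 3.
  m = 1001 → c = 101100101, weight = 5.
  m = 0101 → c = 000010000, weight = 1.
  m = 1101 → c = 111111111, weight = 9.
  m = 0011 → c = 101101101, weight = 6.
  m = 1011 → c = 010000010, weight = 2.
  m = 0111 → c = 111110111, weight = 8.
  m = 1111 → c = 000011000, weight = 2.
Tally weights:
  weight 0: 1 codewords.
  weight 1: 2 codewords.
  weight 2: 2 codewords.
  weight 3: 2 codewords.
  weight 4: 1 codewords.
  weight 5: 1 codewords.
  weight 6: 2 codewords.
  weight 7: 2 codewords.
  weight 8: 2 codewords.
  weight 9: 1 codewords.
Minimum distance d = smallest w > 0 with A_w > 0 = 1.
Sanity: Σ A_w = 16 = 2^4 = 16 ✓.


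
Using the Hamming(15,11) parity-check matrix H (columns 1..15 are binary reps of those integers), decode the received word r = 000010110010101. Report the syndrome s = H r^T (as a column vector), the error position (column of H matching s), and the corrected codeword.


s = (0, 0, 1, 1)^T, error position = 3, corrected codeword c = 001010110010101

Compute s = H r^T mod 2 one row at a time:
  s_1 = 1 + 0 + 0 + 1 + 0 + 1 + 0 + 1 = 4 ≡ 0 (mod 2).
  s_2 = 0 + 1 + 0 + 1 + 0 + 1 + 0 + 1 = 4 ≡ 0 (mod 2).
  s_3 = 0 + 0 + 0 + 1 + 0 + 1 + 0 + 1 = 3 ≡ 1 (mod 2).
  s_4 = 0 + 0 + 1 + 1 + 0 + 1 + 1 + 1 = 5 ≡ 1 (mod 2).
s = (0, 0, 1, 1)^T — this equals column 3 of H (binary 0011), so error is at position 3.
Correct: flip bit 3 of r = 000010110010101 to get c = 001010110010101.


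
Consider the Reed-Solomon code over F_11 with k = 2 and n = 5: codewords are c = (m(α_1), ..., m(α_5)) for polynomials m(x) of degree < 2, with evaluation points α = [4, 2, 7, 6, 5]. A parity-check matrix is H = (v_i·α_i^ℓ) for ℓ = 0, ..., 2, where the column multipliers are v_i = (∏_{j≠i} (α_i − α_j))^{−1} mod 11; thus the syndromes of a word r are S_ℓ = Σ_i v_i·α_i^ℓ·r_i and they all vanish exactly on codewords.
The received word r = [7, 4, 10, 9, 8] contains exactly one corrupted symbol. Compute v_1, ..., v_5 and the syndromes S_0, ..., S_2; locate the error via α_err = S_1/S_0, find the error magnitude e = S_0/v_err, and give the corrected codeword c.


S = (1, 2, 4), error at position 2, error magnitude e = 10, c = [7, 5, 10, 9, 8].

Step 1: column multipliers v_i = (∏_{j≠i}(α_i − α_j))^{−1} mod 11.
  i = 1 (α = 4): (4−2)(4−7)(4−6)(4−5) = 2·(−3)·(−2)·(−1) = −12 ≡ 10, so v_1 = 10^{−1} = 10 (mod 11).
  i = 2 (α = 2): (2−4)(2−7)(2−6)(2−5) = (−2)·(−5)·(−4)·(−3) = 120 ≡ 10, so v_2 = 10^{−1} = 10 (mod 11).
  i = 3 (α = 7): (7−4)(7−2)(7−6)(7−5) = 3·5·1·2 = 30 ≡ 8, so v_3 = 8^{−1} = 7 (mod 11).
  i = 4 (α = 6): (6−4)(6−2)(6−7)(6−5) = 2·4·(−1)·1 = −8 ≡ 3, so v_4 = 3^{−1} = 4 (mod 11).
  i = 5 (α = 5): (5−4)(5−2)(5−7)(5−6) = 1·3·(−2)·(−1) = 6 ≡ 6, so v_5 = 6^{−1} = 2 (mod 11).
  v = [10, 10, 7, 4, 2].
Step 2: syndromes of r = [7, 4, 10, 9, 8] (all sums mod 11).
  S_0 = Σ v_i r_i = 10·7 + 10·4 + 7·10 + 4·9 + 2·8 = 232 ≡ 1.
  S_1 = Σ v_i α_i r_i = 10·4·7 + 10·2·4 + 7·7·10 + 4·6·9 + 2·5·8 = 1146 ≡ 2.
  α_i^2 mod 11 = [5, 4, 5, 3, 3].
  S_2 = Σ v_i α_i^2 r_i = 10·5·7 + 10·4·4 + 7·5·10 + 4·3·9 + 2·3·8 = 1016 ≡ 4.
  S = (1, 2, 4) ≠ 0, so r is not a codeword (an error is present).
Step 3: locate the error. For a single error e at position i, S_ℓ = v_i·e·α_i^ℓ, so α_err = S_1/S_0.
  S_0^{−1} = 1^{−1} = 1 (mod 11), so α_err = 2·1 = 2 ≡ 2 = α_2. Error position i = 2.
  Consistency check: S_2/S_1 = 4·6 = 24 ≡ 2 = α_err ✓ (single-error assumption holds).
Step 4: error magnitude e = S_0/v_2 = S_0·∏_{j≠2}(α_2 − α_j) = 1·10 = 10 ≡ 10 (mod 11).
Step 5: correct position 2: c_2 = r_2 − e = 4 − 10 ≡ 5 (mod 11). Hence c = [7, 5, 10, 9, 8].
  Check: interpolating c through the α_i gives m(x) = 3 + 1·x (degree < 2) with m(α_i) = c_i for every i, so c is indeed a codeword.


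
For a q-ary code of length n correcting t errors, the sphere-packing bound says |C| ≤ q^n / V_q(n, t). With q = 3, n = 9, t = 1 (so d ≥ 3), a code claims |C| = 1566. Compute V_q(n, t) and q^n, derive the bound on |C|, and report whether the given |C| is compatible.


V_q(n, t) = 19, q^n = 19683, Hamming bound = 1035, |C| = 1566 > bound (violated).

Step 1: Compute V_q(n, t) = Σ_{j=0}^1 C(n, j) (q−1)^j.
  j = 0: C(9,0)·(2)^0 = 1·1 = 1.
  j = 1: C(9,1)·(2)^1 = 9·2 = 18.
  V_q(n, t) = 1 + 18 = 19.
Step 2: q^n = 3^9 = 19683.
Step 3: Hamming bound ⌊q^n / V_q(n,t)⌋ = ⌊19683/19⌋ = 1035.
Step 4: Compare |C| = 1566 to 1035: violated.
The claimed |C| lies above the Hamming bound, so no 3-ary code of length 9 with d ≥ 3 can have 1566 codewords.


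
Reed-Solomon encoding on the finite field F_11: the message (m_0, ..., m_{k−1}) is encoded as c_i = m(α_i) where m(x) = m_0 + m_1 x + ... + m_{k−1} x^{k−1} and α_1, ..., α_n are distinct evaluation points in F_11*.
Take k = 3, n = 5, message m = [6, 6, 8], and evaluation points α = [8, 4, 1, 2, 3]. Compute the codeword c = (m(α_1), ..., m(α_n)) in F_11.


c = [5, 4, 9, 6, 8]

Message polynomial: m(x) = 6 + 6·x + 8·x^2 (mod 11).
For each evaluation point α_i, compute m(α_i) mod 11:
  α_1 = 8: Horner steps 8 → 4 → 5, so m(8) = 5.
  α_2 = 4: Horner steps 8 → 5 → 4, so m(4) = 4.
  α_3 = 1: Horner steps 8 → 3 → 9, so m(1) = 9.
  α_4 = 2: Horner steps 8 → 0 → 6, so m(2) = 6.
  α_5 = 3: Horner steps 8 → 8 → 8, so m(3) = 8.
Codeword c = [5, 4, 9, 6, 8] ∈ F_11^5.


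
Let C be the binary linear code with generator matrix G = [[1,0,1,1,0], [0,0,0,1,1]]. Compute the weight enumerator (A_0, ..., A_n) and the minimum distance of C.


Weight distribution: A_0 = 1, A_2 = 1, A_3 = 2. Minimum distance d = 2.

Enumerate all 2^2 = 4 messages m ∈ F_2^2.
For each, compute codeword c = mG in F_2^5, then tally its weight.
  m = 00 → c = 00000, weight = 0.
  m = 10 → c = 10110, weight = 3.
  m = 01 → c = 00011, weight = 2.
  m = 11 → c = 10101, weight = 3.
Tally weights:
  weight 0: 1 codewords.
  weight 2: 1 codewords.
  weight 3: 2 codewords.
Minimum distance d = smallest w > 0 with A_w > 0 = 2.
Sanity: Σ A_w = 4 = 2^2 = 4 ✓.


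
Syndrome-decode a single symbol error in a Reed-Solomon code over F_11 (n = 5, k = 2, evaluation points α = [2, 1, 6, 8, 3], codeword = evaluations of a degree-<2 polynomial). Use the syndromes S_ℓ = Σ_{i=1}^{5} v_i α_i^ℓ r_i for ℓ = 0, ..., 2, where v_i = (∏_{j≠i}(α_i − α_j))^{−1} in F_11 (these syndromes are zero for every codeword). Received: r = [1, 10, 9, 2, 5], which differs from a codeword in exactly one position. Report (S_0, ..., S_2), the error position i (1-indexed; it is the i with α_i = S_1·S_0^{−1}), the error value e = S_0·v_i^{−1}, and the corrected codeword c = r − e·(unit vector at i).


S = (3, 9, 5), error at position 5, error magnitude e = 2, c = [1, 10, 9, 2, 3].

Step 1: column multipliers v_i = (∏_{j≠i}(α_i − α_j))^{−1} mod 11.
  i = 1 (α = 2): (2−1)(2−6)(2−8)(2−3) = 1·(−4)·(−6)·(−1) = −24 ≡ 9, so v_1 = 9^{−1} = 5 (mod 11).
  i = 2 (α = 1): (1−2)(1−6)(1−8)(1−3) = (−1)·(−5)·(−7)·(−2) = 70 ≡ 4, so v_2 = 4^{−1} = 3 (mod 11).
  i = 3 (α = 6): (6−2)(6−1)(6−8)(6−3) = 4·5·(−2)·3 = −120 ≡ 1, so v_3 = 1^{−1} = 1 (mod 11).
  i = 4 (α = 8): (8−2)(8−1)(8−6)(8−3) = 6·7·2·5 = 420 ≡ 2, so v_4 = 2^{−1} = 6 (mod 11).
  i = 5 (α = 3): (3−2)(3−1)(3−6)(3−8) = 1·2·(−3)·(−5) = 30 ≡ 8, so v_5 = 8^{−1} = 7 (mod 11).
  v = [5, 3, 1, 6, 7].
Step 2: syndromes of r = [1, 10, 9, 2, 5] (all sums mod 11).
  S_0 = Σ v_i r_i = 5·1 + 3·10 + 1·9 + 6·2 + 7·5 = 91 ≡ 3.
  S_1 = Σ v_i α_i r_i = 5·2·1 + 3·1·10 + 1·6·9 + 6·8·2 + 7·3·5 = 295 ≡ 9.
  α_i^2 mod 11 = [4, 1, 3, 9, 9].
  S_2 = Σ v_i α_i^2 r_i = 5·4·1 + 3·1·10 + 1·3·9 + 6·9·2 + 7·9·5 = 500 ≡ 5.
  S = (3, 9, 5) ≠ 0, so r is not a codeword (an error is present).
Step 3: locate the error. For a single error e at position i, S_ℓ = v_i·e·α_i^ℓ, so α_err = S_1/S_0.
  S_0^{−1} = 3^{−1} = 4 (mod 11), so α_err = 9·4 = 36 ≡ 3 = α_5. Error position i = 5.
  Consistency check: S_2/S_1 = 5·5 = 25 ≡ 3 = α_err ✓ (single-error assumption holds).
Step 4: error magnitude e = S_0/v_5 = S_0·∏_{j≠5}(α_5 − α_j) = 3·8 = 24 ≡ 2 (mod 11).
Step 5: correct position 5: c_5 = r_5 − e = 5 − 2 ≡ 3 (mod 11). Hence c = [1, 10, 9, 2, 3].
  Check: interpolating c through the α_i gives m(x) = 8 + 2·x (degree < 2) with m(α_i) = c_i for every i, so c is indeed a codeword.


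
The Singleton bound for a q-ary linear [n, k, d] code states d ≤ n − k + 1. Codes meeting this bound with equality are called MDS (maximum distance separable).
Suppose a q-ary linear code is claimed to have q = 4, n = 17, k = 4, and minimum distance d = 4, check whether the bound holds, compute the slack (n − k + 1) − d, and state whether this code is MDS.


Singleton RHS = n − k + 1 = 14, slack = 10, bound satisfied, not MDS.

Singleton bound: d ≤ n − k + 1.
Here n = 17, k = 4, so n − k + 1 = 14.
Given d = 4, check d ≤ 14: YES.
Slack = (n − k + 1) − d = 10.
The code is NOT MDS (slack = 10 > 0).
Description: the claimed parameters are [17, 4, 4]_4; such a code would be non-MDS.


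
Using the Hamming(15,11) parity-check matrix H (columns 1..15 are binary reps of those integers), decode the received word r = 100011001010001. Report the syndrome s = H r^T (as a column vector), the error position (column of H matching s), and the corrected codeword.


s = (1, 1, 1, 1)^T, error position = 15, corrected codeword c = 100011001010000

Compute s = H r^T mod 2 one row at a time:
  s_1 = 0 + 1 + 0 + 1 + 0 + 0 + 0 + 1 = 3 ≡ 1 (mod 2).
  s_2 = 0 + 1 + 1 + 0 + 0 + 0 + 0 + 1 = 3 ≡ 1 (mod 2).
  s_3 = 0 + 0 + 1 + 0 + 0 + 1 + 0 + 1 = 3 ≡ 1 (mod 2).
  s_4 = 1 + 0 + 1 + 0 + 1 + 1 + 0 + 1 = 5 ≡ 1 (mod 2).
s = (1, 1, 1, 1)^T — this equals column 15 of H (binary 1111), so error is at position 15.
Correct: flip bit 15 of r = 100011001010001 to get c = 100011001010000.


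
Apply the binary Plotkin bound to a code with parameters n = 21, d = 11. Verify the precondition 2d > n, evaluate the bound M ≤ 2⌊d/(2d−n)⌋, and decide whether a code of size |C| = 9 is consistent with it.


Plotkin bound M ≤ 22; given |C| = 9 ≤ bound (satisfied).

Check applicability: 2d = 22, n = 21.
2d − n = 1 > 0, so Plotkin applies.
Compute d/(2d−n) = 11/1 ≈ 11.0000.
⌊d/(2d−n)⌋ = 11.
Plotkin bound: M ≤ 2·11 = 22.
Given |C| = 9, check: satisfied.
This |C| is below the Plotkin bound.


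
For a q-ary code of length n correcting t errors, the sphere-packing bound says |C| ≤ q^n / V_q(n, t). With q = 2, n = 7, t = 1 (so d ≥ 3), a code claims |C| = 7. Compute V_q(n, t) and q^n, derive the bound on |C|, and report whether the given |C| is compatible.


V_q(n, t) = 8, q^n = 128, Hamming bound = 16, |C| = 7 ≤ bound (satisfied).

Step 1: Compute V_q(n, t) = Σ_{j=0}^1 C(n, j) (q−1)^j.
  j = 0: C(7,0)·(1)^0 = 1·1 = 1.
  j = 1: C(7,1)·(1)^1 = 7·1 = 7.
  V_q(n, t) = 1 + 7 = 8.
Step 2: q^n = 2^7 = 128.
Step 3: Hamming bound ⌊q^n / V_q(n,t)⌋ = ⌊128/8⌋ = 16.
Step 4: Compare |C| = 7 to 16: satisfied.
The claimed |C| lies below the Hamming bound.


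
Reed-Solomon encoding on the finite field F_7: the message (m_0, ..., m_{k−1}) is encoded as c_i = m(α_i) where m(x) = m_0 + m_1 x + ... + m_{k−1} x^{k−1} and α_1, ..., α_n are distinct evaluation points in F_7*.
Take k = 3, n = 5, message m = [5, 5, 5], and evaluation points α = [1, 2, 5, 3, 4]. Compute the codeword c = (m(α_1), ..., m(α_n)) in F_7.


c = [1, 0, 1, 2, 0]

Message polynomial: m(x) = 5 + 5·x + 5·x^2 (mod 7).
For each evaluation point α_i, compute m(α_i) mod 7:
  α_1 = 1: Horner steps 5 → 3 → 1, so m(1) = 1.
  α_2 = 2: Horner steps 5 → 1 → 0, so m(2) = 0.
  α_3 = 5: Horner steps 5 → 2 → 1, so m(5) = 1.
  α_4 = 3: Horner steps 5 → 6 → 2, so m(3) = 2.
  α_5 = 4: Horner steps 5 → 4 → 0, so m(4) = 0.
Codeword c = [1, 0, 1, 2, 0] ∈ F_7^5.


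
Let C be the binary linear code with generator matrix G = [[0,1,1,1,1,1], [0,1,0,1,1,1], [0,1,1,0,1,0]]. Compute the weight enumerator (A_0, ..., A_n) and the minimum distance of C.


Weight distribution: A_0 = 1, A_1 = 1, A_2 = 2, A_3 = 2, A_4 = 1, A_5 = 1. Minimum distance d = 1.

Enumerate all 2^3 = 8 messages m ∈ F_2^3.
For each, compute codeword c = mG in F_2^6, then tally its weight.
  m = 000 → c = 000000, weight = 0.
  m = 100 → c = 011111, weight = 5.
  m = 010 → c = 010111, weight = 4.
  m = 110 → c = 001000, weight = 1.
  m = 001 → c = 011010, weight = 3.
  m = 101 → c = 000101, weight = 2.
  m = 011 → c = 001101, weight = 3.
  m = 111 → c = 010010, weight = 2.
Tally weights:
  weight 0: 1 codewords.
  weight 1: 1 codewords.
  weight 2: 2 codewords.
  weight 3: 2 codewords.
  weight 4: 1 codewords.
  weight 5: 1 codewords.
Minimum distance d = smallest w > 0 with A_w > 0 = 1.
Sanity: Σ A_w = 8 = 2^3 = 8 ✓.


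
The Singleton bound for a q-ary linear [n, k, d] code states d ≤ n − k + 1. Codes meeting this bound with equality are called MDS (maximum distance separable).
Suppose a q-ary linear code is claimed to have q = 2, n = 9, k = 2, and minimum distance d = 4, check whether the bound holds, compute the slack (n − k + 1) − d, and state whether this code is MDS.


Singleton RHS = n − k + 1 = 8, slack = 4, bound satisfied, not MDS.

Singleton bound: d ≤ n − k + 1.
Here n = 9, k = 2, so n − k + 1 = 8.
Given d = 4, check d ≤ 8: YES.
Slack = (n − k + 1) − d = 4.
The code is NOT MDS (slack = 4 > 0).
Description: the claimed parameters are [9, 2, 4]_2; such a code would be non-MDS.


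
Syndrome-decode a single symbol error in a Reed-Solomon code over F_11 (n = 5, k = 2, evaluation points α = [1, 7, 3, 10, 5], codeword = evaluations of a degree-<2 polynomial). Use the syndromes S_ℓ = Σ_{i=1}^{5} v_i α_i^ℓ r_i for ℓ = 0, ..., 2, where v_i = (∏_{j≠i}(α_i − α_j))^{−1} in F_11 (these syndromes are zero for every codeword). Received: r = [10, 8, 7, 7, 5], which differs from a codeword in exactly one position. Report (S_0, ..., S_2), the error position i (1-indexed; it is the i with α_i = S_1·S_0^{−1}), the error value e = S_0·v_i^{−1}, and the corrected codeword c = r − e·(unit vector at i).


S = (3, 9, 5), error at position 3, error magnitude e = 5, c = [10, 8, 2, 7, 5].

Step 1: column multipliers v_i = (∏_{j≠i}(α_i − α_j))^{−1} mod 11.
  i = 1 (α = 1): (1−7)(1−3)(1−10)(1−5) = (−6)·(−2)·(−9)·(−4) = 432 ≡ 3, so v_1 = 3^{−1} = 4 (mod 11).
  i = 2 (α = 7): (7−1)(7−3)(7−10)(7−5) = 6·4·(−3)·2 = −144 ≡ 10, so v_2 = 10^{−1} = 10 (mod 11).
  i = 3 (α = 3): (3−1)(3−7)(3−10)(3−5) = 2·(−4)·(−7)·(−2) = −112 ≡ 9, so v_3 = 9^{−1} = 5 (mod 11).
  i = 4 (α = 10): (10−1)(10−7)(10−3)(10−5) = 9·3·7·5 = 945 ≡ 10, so v_4 = 10^{−1} = 10 (mod 11).
  i = 5 (α = 5): (5−1)(5−7)(5−3)(5−10) = 4·(−2)·2·(−5) = 80 ≡ 3, so v_5 = 3^{−1} = 4 (mod 11).
  v = [4, 10, 5, 10, 4].
Step 2: syndromes of r = [10, 8, 7, 7, 5] (all sums mod 11).
  S_0 = Σ v_i r_i = 4·10 + 10·8 + 5·7 + 10·7 + 4·5 = 245 ≡ 3.
  S_1 = Σ v_i α_i r_i = 4·1·10 + 10·7·8 + 5·3·7 + 10·10·7 + 4·5·5 = 1505 ≡ 9.
  α_i^2 mod 11 = [1, 5, 9, 1, 3].
  S_2 = Σ v_i α_i^2 r_i = 4·1·10 + 10·5·8 + 5·9·7 + 10·1·7 + 4·3·5 = 885 ≡ 5.
  S = (3, 9, 5) ≠ 0, so r is not a codeword (an error is present).
Step 3: locate the error. For a single error e at position i, S_ℓ = v_i·e·α_i^ℓ, so α_err = S_1/S_0.
  S_0^{−1} = 3^{−1} = 4 (mod 11), so α_err = 9·4 = 36 ≡ 3 = α_3. Error position i = 3.
  Consistency check: S_2/S_1 = 5·5 = 25 ≡ 3 = α_err ✓ (single-error assumption holds).
Step 4: error magnitude e = S_0/v_3 = S_0·∏_{j≠3}(α_3 − α_j) = 3·9 = 27 ≡ 5 (mod 11).
Step 5: correct position 3: c_3 = r_3 − e = 7 − 5 ≡ 2 (mod 11). Hence c = [10, 8, 2, 7, 5].
  Check: interpolating c through the α_i gives m(x) = 3 + 7·x (degree < 2) with m(α_i) = c_i for every i, so c is indeed a codeword.


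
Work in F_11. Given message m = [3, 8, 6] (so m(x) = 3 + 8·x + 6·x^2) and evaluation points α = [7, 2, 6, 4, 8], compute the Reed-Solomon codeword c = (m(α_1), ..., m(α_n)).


c = [1, 10, 3, 10, 0]

Message polynomial: m(x) = 3 + 8·x + 6·x^2 (mod 11).
For each evaluation point α_i, compute m(α_i) mod 11:
  α_1 = 7: Horner steps 6 → 6 → 1, so m(7) = 1.
  α_2 = 2: Horner steps 6 → 9 → 10, so m(2) = 10.
  α_3 = 6: Horner steps 6 → 0 → 3, so m(6) = 3.
  α_4 = 4: Horner steps 6 → 10 → 10, so m(4) = 10.
  α_5 = 8: Horner steps 6 → 1 → 0, so m(8) = 0.
Codeword c = [1, 10, 3, 10, 0] ∈ F_11^5.


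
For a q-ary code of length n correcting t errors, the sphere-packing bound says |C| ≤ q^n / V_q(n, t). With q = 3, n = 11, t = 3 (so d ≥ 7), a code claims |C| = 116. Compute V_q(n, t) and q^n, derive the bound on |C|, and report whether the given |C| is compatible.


V_q(n, t) = 1563, q^n = 177147, Hamming bound = 113, |C| = 116 > bound (violated).

Step 1: Compute V_q(n, t) = Σ_{j=0}^3 C(n, j) (q−1)^j.
  j = 0: C(11,0)·(2)^0 = 1·1 = 1.
  j = 1: C(11,1)·(2)^1 = 11·2 = 22.
  j = 2: C(11,2)·(2)^2 = 55·4 = 220.
  j = 3: C(11,3)·(2)^3 = 165·8 = 1320.
  V_q(n, t) = 1 + 22 + 220 + 1320 = 1563.
Step 2: q^n = 3^11 = 177147.
Step 3: Hamming bound ⌊q^n / V_q(n,t)⌋ = ⌊177147/1563⌋ = 113.
Step 4: Compare |C| = 116 to 113: violated.
The claimed |C| lies above the Hamming bound, so no 3-ary code of length 11 with d ≥ 7 can have 116 codewords.


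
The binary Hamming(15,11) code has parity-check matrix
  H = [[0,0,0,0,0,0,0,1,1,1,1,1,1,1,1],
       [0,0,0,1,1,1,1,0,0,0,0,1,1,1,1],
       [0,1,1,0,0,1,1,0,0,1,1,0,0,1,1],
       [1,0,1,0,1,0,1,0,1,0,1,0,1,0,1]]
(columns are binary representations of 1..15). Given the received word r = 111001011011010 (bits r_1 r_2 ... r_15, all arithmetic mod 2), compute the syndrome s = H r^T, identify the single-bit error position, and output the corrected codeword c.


s = (1, 1, 1, 0)^T, error position = 14, corrected codeword c = 111001011011000

Compute s = H r^T mod 2 one row at a time:
  s_1 = 1 + 1 + 0 + 1 + 1 + 0 + 1 + 0 = 5 ≡ 1 (mod 2).
  s_2 = 0 + 0 + 1 + 0 + 1 + 0 + 1 + 0 = 3 ≡ 1 (mod 2).
  s_3 = 1 + 1 + 1 + 0 + 0 + 1 + 1 + 0 = 5 ≡ 1 (mod 2).
  s_4 = 1 + 1 + 0 + 0 + 1 + 1 + 0 + 0 = 4 ≡ 0 (mod 2).
s = (1, 1, 1, 0)^T — this equals column 14 of H (binary 1110), so error is at position 14.
Correct: flip bit 14 of r = 111001011011010 to get c = 111001011011000.


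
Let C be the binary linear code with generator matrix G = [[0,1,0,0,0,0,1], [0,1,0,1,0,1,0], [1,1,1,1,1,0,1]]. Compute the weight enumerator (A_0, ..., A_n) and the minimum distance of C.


Weight distribution: A_0 = 1, A_2 = 1, A_3 = 2, A_4 = 1, A_5 = 2, A_6 = 1. Minimum distance d = 2.

Enumerate all 2^3 = 8 messages m ∈ F_2^3.
For each, compute codeword c = mG in F_2^7, then tally its weight.
  m = 000 → c = 0000000, weight = 0.
  m = 100 → c = 0100001, weight = 2.
  m = 010 → c = 0101010, weight = 3.
  m = 110 → c = 0001011, weight = 3.
  m = 001 → c = 1111101, weight = 6.
  m = 101 → c = 1011100, weight = 4.
  m = 011 → c = 1010111, weight = 5.
  m = 111 → c = 1110110, weight = 5.
Tally weights:
  weight 0: 1 codewords.
  weight 2: 1 codewords.
  weight 3: 2 codewords.
  weight 4: 1 codewords.
  weight 5: 2 codewords.
  weight 6: 1 codewords.
Minimum distance d = smallest w > 0 with A_w > 0 = 2.
Sanity: Σ A_w = 8 = 2^3 = 8 ✓.


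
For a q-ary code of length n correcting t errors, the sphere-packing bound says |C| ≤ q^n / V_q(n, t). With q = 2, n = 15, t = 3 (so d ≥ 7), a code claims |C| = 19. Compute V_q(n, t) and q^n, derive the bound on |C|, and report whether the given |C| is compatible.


V_q(n, t) = 576, q^n = 32768, Hamming bound = 56, |C| = 19 ≤ bound (satisfied).

Step 1: Compute V_q(n, t) = Σ_{j=0}^3 C(n, j) (q−1)^j.
  j = 0: C(15,0)·(1)^0 = 1·1 = 1.
  j = 1: C(15,1)·(1)^1 = 15·1 = 15.
  j = 2: C(15,2)·(1)^2 = 105·1 = 105.
  j = 3: C(15,3)·(1)^3 = 455·1 = 455.
  V_q(n, t) = 1 + 15 + 105 + 455 = 576.
Step 2: q^n = 2^15 = 32768.
Step 3: Hamming bound ⌊q^n / V_q(n,t)⌋ = ⌊32768/576⌋ = 56.
Step 4: Compare |C| = 19 to 56: satisfied.
The claimed |C| lies below the Hamming bound.
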